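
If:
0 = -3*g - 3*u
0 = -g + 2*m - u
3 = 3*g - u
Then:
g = 3/4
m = 0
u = -3/4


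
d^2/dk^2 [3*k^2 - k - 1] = 6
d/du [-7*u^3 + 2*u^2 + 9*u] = -21*u^2 + 4*u + 9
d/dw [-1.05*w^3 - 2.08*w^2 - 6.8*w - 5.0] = -3.15*w^2 - 4.16*w - 6.8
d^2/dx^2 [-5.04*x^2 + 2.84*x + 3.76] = -10.0800000000000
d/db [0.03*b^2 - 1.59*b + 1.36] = 0.06*b - 1.59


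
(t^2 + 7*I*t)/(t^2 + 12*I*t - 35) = t/(t + 5*I)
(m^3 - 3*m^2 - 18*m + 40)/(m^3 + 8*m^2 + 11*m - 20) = (m^2 - 7*m + 10)/(m^2 + 4*m - 5)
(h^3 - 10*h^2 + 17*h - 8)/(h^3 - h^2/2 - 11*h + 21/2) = 2*(h^2 - 9*h + 8)/(2*h^2 + h - 21)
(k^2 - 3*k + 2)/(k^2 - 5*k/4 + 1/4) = 4*(k - 2)/(4*k - 1)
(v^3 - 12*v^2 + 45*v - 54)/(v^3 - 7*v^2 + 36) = (v - 3)/(v + 2)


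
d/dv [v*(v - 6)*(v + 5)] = 3*v^2 - 2*v - 30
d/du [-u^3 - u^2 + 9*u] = -3*u^2 - 2*u + 9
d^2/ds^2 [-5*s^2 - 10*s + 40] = -10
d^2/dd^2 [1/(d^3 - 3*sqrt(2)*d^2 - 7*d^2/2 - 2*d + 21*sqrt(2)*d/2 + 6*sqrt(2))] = 4*((-6*d + 7 + 6*sqrt(2))*(2*d^3 - 6*sqrt(2)*d^2 - 7*d^2 - 4*d + 21*sqrt(2)*d + 12*sqrt(2)) + (-6*d^2 + 14*d + 12*sqrt(2)*d - 21*sqrt(2) + 4)^2)/(2*d^3 - 6*sqrt(2)*d^2 - 7*d^2 - 4*d + 21*sqrt(2)*d + 12*sqrt(2))^3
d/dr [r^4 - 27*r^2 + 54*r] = 4*r^3 - 54*r + 54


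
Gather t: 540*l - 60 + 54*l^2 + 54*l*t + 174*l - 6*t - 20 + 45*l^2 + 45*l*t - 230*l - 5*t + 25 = 99*l^2 + 484*l + t*(99*l - 11) - 55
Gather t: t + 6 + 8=t + 14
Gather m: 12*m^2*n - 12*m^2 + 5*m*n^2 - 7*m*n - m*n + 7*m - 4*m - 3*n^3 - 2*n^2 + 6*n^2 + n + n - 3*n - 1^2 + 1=m^2*(12*n - 12) + m*(5*n^2 - 8*n + 3) - 3*n^3 + 4*n^2 - n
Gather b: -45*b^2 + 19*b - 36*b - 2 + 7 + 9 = -45*b^2 - 17*b + 14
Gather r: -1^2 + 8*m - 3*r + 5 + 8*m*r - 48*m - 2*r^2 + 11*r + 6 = -40*m - 2*r^2 + r*(8*m + 8) + 10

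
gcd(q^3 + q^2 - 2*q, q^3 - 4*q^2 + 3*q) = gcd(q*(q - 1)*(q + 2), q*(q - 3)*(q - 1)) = q^2 - q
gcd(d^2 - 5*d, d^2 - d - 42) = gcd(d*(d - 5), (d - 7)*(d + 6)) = 1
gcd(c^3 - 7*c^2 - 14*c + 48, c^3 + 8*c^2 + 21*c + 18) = c + 3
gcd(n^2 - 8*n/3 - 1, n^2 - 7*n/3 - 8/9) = n + 1/3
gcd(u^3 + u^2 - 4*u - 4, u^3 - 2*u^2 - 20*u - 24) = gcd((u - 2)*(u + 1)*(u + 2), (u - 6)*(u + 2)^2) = u + 2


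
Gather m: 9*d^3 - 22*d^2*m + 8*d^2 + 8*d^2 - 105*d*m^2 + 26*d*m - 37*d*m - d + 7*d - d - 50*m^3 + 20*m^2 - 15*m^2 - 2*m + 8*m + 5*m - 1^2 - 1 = 9*d^3 + 16*d^2 + 5*d - 50*m^3 + m^2*(5 - 105*d) + m*(-22*d^2 - 11*d + 11) - 2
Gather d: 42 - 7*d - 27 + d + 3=18 - 6*d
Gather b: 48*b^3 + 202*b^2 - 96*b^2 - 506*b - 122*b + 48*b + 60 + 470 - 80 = 48*b^3 + 106*b^2 - 580*b + 450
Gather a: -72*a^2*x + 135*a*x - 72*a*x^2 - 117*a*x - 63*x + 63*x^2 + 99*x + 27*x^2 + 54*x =-72*a^2*x + a*(-72*x^2 + 18*x) + 90*x^2 + 90*x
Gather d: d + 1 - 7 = d - 6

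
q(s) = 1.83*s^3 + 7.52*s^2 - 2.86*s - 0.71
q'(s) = 5.49*s^2 + 15.04*s - 2.86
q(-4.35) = 3.40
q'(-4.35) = 35.60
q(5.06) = 414.44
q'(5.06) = 213.81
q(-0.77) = 5.12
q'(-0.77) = -11.19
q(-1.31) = 11.83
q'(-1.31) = -13.14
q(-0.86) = 6.15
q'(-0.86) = -11.73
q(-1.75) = 17.52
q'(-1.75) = -12.37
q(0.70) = 1.60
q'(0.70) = 10.36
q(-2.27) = 23.13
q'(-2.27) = -8.71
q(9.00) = 1916.74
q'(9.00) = 577.19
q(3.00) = 107.80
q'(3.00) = 91.67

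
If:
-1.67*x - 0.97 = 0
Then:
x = -0.58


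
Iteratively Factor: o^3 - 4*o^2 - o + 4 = (o + 1)*(o^2 - 5*o + 4) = (o - 1)*(o + 1)*(o - 4)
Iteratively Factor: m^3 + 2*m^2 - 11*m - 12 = (m + 1)*(m^2 + m - 12) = (m + 1)*(m + 4)*(m - 3)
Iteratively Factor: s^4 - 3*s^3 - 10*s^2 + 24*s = (s - 4)*(s^3 + s^2 - 6*s) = (s - 4)*(s + 3)*(s^2 - 2*s) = (s - 4)*(s - 2)*(s + 3)*(s)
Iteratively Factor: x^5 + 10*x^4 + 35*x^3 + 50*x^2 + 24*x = (x)*(x^4 + 10*x^3 + 35*x^2 + 50*x + 24) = x*(x + 4)*(x^3 + 6*x^2 + 11*x + 6) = x*(x + 2)*(x + 4)*(x^2 + 4*x + 3) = x*(x + 1)*(x + 2)*(x + 4)*(x + 3)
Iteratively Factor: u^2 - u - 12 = (u + 3)*(u - 4)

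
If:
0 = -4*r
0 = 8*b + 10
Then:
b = -5/4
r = 0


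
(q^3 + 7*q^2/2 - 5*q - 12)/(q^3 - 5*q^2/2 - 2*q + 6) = (q + 4)/(q - 2)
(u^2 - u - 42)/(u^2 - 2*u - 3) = (-u^2 + u + 42)/(-u^2 + 2*u + 3)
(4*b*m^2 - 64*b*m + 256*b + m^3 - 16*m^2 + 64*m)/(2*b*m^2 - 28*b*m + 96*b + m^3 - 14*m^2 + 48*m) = (4*b*m - 32*b + m^2 - 8*m)/(2*b*m - 12*b + m^2 - 6*m)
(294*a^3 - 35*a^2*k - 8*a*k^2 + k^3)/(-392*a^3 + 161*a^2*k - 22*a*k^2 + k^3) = (-6*a - k)/(8*a - k)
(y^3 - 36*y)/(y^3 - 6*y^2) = (y + 6)/y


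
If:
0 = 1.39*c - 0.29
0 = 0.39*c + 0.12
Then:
No Solution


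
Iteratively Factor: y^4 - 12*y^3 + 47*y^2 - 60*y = (y - 4)*(y^3 - 8*y^2 + 15*y) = (y - 4)*(y - 3)*(y^2 - 5*y) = (y - 5)*(y - 4)*(y - 3)*(y)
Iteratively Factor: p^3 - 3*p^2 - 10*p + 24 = (p - 4)*(p^2 + p - 6) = (p - 4)*(p - 2)*(p + 3)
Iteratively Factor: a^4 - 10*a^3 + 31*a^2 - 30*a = (a - 3)*(a^3 - 7*a^2 + 10*a) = (a - 3)*(a - 2)*(a^2 - 5*a) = a*(a - 3)*(a - 2)*(a - 5)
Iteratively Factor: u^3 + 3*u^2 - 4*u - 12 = (u - 2)*(u^2 + 5*u + 6) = (u - 2)*(u + 2)*(u + 3)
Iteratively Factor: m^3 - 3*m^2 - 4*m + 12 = (m - 2)*(m^2 - m - 6) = (m - 2)*(m + 2)*(m - 3)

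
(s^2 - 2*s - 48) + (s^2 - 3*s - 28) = 2*s^2 - 5*s - 76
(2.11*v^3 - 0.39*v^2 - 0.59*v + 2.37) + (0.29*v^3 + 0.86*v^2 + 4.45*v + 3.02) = 2.4*v^3 + 0.47*v^2 + 3.86*v + 5.39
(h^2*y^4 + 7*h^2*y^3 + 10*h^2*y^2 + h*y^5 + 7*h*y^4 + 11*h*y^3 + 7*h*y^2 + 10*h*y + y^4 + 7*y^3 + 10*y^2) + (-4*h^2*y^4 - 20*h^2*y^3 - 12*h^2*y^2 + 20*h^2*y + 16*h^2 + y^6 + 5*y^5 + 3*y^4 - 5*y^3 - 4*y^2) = -3*h^2*y^4 - 13*h^2*y^3 - 2*h^2*y^2 + 20*h^2*y + 16*h^2 + h*y^5 + 7*h*y^4 + 11*h*y^3 + 7*h*y^2 + 10*h*y + y^6 + 5*y^5 + 4*y^4 + 2*y^3 + 6*y^2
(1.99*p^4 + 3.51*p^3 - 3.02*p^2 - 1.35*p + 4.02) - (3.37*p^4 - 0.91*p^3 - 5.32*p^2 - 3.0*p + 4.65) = -1.38*p^4 + 4.42*p^3 + 2.3*p^2 + 1.65*p - 0.630000000000001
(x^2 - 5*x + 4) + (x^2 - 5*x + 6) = 2*x^2 - 10*x + 10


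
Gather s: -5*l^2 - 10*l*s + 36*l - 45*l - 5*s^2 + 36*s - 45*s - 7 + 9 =-5*l^2 - 9*l - 5*s^2 + s*(-10*l - 9) + 2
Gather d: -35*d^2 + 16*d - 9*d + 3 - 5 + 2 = -35*d^2 + 7*d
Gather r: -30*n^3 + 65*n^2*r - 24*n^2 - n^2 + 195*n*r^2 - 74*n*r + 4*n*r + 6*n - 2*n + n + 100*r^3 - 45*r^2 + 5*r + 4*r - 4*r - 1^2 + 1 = -30*n^3 - 25*n^2 + 5*n + 100*r^3 + r^2*(195*n - 45) + r*(65*n^2 - 70*n + 5)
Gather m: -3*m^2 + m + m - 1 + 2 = -3*m^2 + 2*m + 1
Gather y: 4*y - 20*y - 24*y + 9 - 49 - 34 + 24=-40*y - 50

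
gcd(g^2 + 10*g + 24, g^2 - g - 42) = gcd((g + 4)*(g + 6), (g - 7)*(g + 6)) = g + 6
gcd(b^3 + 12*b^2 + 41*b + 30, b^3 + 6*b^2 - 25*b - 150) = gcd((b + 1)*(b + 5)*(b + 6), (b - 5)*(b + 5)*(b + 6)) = b^2 + 11*b + 30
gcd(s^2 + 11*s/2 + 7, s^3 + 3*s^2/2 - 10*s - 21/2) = s + 7/2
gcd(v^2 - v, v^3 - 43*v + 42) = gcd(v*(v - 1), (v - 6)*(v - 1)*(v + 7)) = v - 1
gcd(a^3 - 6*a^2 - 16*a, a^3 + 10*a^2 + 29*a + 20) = 1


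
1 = 1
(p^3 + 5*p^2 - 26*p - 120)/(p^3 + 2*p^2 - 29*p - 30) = (p + 4)/(p + 1)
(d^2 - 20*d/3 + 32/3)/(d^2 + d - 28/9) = 3*(3*d^2 - 20*d + 32)/(9*d^2 + 9*d - 28)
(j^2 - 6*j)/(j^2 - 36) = j/(j + 6)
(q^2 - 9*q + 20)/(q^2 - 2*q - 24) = (-q^2 + 9*q - 20)/(-q^2 + 2*q + 24)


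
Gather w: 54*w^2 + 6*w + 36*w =54*w^2 + 42*w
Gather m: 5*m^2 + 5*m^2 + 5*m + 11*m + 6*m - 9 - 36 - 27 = 10*m^2 + 22*m - 72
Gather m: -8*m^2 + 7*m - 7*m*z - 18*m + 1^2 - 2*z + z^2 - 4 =-8*m^2 + m*(-7*z - 11) + z^2 - 2*z - 3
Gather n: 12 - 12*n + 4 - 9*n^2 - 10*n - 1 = -9*n^2 - 22*n + 15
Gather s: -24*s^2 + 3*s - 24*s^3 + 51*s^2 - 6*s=-24*s^3 + 27*s^2 - 3*s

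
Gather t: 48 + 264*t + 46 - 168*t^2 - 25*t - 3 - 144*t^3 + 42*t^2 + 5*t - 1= -144*t^3 - 126*t^2 + 244*t + 90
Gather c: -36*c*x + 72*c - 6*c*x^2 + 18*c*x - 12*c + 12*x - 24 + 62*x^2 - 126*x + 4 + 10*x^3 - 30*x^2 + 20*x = c*(-6*x^2 - 18*x + 60) + 10*x^3 + 32*x^2 - 94*x - 20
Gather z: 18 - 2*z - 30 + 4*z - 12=2*z - 24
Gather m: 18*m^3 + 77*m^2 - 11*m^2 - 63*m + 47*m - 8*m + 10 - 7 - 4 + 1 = 18*m^3 + 66*m^2 - 24*m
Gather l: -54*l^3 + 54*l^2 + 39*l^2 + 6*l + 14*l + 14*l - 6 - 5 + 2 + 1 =-54*l^3 + 93*l^2 + 34*l - 8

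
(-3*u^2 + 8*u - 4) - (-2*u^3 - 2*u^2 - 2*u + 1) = 2*u^3 - u^2 + 10*u - 5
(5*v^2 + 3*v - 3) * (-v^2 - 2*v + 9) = -5*v^4 - 13*v^3 + 42*v^2 + 33*v - 27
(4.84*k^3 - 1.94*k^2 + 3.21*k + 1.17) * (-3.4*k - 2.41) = -16.456*k^4 - 5.0684*k^3 - 6.2386*k^2 - 11.7141*k - 2.8197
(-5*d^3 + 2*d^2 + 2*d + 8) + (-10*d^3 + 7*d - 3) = -15*d^3 + 2*d^2 + 9*d + 5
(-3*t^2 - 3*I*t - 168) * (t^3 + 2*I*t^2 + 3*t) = -3*t^5 - 9*I*t^4 - 171*t^3 - 345*I*t^2 - 504*t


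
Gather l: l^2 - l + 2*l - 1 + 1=l^2 + l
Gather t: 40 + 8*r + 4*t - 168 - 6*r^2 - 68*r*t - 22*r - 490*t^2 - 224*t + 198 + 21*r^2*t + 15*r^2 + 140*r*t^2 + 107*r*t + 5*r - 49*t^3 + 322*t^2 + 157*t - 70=9*r^2 - 9*r - 49*t^3 + t^2*(140*r - 168) + t*(21*r^2 + 39*r - 63)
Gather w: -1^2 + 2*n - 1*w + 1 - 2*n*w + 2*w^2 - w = 2*n + 2*w^2 + w*(-2*n - 2)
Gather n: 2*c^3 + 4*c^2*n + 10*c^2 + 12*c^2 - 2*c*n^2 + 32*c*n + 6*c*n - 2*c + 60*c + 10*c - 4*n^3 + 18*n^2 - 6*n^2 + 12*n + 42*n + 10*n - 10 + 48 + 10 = 2*c^3 + 22*c^2 + 68*c - 4*n^3 + n^2*(12 - 2*c) + n*(4*c^2 + 38*c + 64) + 48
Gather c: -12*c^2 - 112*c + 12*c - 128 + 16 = -12*c^2 - 100*c - 112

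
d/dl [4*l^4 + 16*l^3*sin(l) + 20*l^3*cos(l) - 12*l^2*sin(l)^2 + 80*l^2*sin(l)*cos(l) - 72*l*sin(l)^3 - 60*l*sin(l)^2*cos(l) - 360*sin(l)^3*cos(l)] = -20*l^3*sin(l) + 16*l^3*cos(l) + 16*l^3 - 160*l^2*sin(l)^2 - 24*l^2*sin(l)*cos(l) + 48*l^2*sin(l) + 60*l^2*cos(l) + 80*l^2 + 180*l*sin(l)^3 - 216*l*sin(l)^2*cos(l) - 24*l*sin(l)^2 + 160*l*sin(l)*cos(l) - 120*l*sin(l) + 1440*sin(l)^4 - 72*sin(l)^3 - 60*sin(l)^2*cos(l) - 1080*sin(l)^2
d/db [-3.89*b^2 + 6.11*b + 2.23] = 6.11 - 7.78*b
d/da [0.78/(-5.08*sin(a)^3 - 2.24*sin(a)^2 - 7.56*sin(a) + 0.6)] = (11.8872*sin(a)^2 + 3.4944*sin(a) + 5.8968)*cos(a)/(5.08*sin(a)^3 + 2.24*sin(a)^2 + 7.56*sin(a) - 0.6)^2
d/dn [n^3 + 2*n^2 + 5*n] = 3*n^2 + 4*n + 5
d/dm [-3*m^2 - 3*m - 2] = -6*m - 3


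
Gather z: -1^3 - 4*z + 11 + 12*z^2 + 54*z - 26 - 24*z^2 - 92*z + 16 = -12*z^2 - 42*z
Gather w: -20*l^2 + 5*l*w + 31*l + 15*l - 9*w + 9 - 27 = -20*l^2 + 46*l + w*(5*l - 9) - 18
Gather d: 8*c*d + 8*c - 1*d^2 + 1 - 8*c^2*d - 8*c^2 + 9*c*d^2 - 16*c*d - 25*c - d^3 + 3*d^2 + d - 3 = -8*c^2 - 17*c - d^3 + d^2*(9*c + 2) + d*(-8*c^2 - 8*c + 1) - 2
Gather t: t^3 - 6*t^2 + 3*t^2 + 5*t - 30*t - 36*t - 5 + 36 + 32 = t^3 - 3*t^2 - 61*t + 63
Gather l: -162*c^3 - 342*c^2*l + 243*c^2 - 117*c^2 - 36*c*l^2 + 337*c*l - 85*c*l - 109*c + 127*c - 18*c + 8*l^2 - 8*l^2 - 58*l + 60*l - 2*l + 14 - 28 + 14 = -162*c^3 + 126*c^2 - 36*c*l^2 + l*(-342*c^2 + 252*c)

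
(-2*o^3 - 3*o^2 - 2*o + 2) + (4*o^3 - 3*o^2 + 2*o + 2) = 2*o^3 - 6*o^2 + 4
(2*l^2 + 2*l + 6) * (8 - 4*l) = -8*l^3 + 8*l^2 - 8*l + 48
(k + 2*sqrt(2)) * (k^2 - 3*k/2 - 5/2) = k^3 - 3*k^2/2 + 2*sqrt(2)*k^2 - 3*sqrt(2)*k - 5*k/2 - 5*sqrt(2)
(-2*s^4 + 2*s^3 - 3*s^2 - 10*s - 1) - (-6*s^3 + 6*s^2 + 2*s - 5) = -2*s^4 + 8*s^3 - 9*s^2 - 12*s + 4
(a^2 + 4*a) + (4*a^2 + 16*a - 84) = 5*a^2 + 20*a - 84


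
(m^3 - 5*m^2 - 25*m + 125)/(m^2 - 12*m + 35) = (m^2 - 25)/(m - 7)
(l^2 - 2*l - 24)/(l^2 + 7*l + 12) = (l - 6)/(l + 3)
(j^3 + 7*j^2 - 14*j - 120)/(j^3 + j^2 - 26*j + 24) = (j + 5)/(j - 1)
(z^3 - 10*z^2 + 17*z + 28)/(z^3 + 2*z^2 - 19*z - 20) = (z - 7)/(z + 5)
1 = 1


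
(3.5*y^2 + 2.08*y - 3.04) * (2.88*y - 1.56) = 10.08*y^3 + 0.5304*y^2 - 12.0*y + 4.7424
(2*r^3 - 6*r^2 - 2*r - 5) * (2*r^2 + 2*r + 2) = 4*r^5 - 8*r^4 - 12*r^3 - 26*r^2 - 14*r - 10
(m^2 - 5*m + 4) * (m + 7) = m^3 + 2*m^2 - 31*m + 28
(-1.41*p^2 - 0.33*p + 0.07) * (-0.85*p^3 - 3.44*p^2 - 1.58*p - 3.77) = 1.1985*p^5 + 5.1309*p^4 + 3.3035*p^3 + 5.5963*p^2 + 1.1335*p - 0.2639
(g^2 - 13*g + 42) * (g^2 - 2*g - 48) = g^4 - 15*g^3 + 20*g^2 + 540*g - 2016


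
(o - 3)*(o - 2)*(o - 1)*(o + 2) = o^4 - 4*o^3 - o^2 + 16*o - 12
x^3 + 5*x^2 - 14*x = x*(x - 2)*(x + 7)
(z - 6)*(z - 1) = z^2 - 7*z + 6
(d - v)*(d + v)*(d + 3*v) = d^3 + 3*d^2*v - d*v^2 - 3*v^3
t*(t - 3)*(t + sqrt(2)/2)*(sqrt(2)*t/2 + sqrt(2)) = sqrt(2)*t^4/2 - sqrt(2)*t^3/2 + t^3/2 - 3*sqrt(2)*t^2 - t^2/2 - 3*t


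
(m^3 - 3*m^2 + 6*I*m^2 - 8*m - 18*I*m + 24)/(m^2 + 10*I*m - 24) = (m^2 + m*(-3 + 2*I) - 6*I)/(m + 6*I)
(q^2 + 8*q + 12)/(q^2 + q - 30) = (q + 2)/(q - 5)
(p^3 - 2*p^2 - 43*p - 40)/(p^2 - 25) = (p^2 - 7*p - 8)/(p - 5)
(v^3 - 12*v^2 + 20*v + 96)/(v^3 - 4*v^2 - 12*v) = (v - 8)/v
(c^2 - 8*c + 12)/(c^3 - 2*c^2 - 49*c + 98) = (c - 6)/(c^2 - 49)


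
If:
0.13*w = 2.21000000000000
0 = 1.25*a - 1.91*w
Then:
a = 25.98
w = 17.00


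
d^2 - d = d*(d - 1)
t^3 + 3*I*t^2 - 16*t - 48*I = (t - 4)*(t + 4)*(t + 3*I)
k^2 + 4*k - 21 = (k - 3)*(k + 7)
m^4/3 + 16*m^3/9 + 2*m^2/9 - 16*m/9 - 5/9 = (m/3 + 1/3)*(m - 1)*(m + 1/3)*(m + 5)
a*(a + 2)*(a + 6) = a^3 + 8*a^2 + 12*a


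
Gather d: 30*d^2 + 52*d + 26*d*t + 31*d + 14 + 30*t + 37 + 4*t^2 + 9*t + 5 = 30*d^2 + d*(26*t + 83) + 4*t^2 + 39*t + 56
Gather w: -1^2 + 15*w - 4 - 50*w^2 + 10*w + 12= -50*w^2 + 25*w + 7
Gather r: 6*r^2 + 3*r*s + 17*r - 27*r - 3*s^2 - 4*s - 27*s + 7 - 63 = 6*r^2 + r*(3*s - 10) - 3*s^2 - 31*s - 56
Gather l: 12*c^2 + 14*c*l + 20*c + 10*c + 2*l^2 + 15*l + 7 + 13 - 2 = 12*c^2 + 30*c + 2*l^2 + l*(14*c + 15) + 18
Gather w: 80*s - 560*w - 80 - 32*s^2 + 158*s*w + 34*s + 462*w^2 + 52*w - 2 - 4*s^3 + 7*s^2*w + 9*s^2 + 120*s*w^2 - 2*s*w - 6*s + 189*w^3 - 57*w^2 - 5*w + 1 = -4*s^3 - 23*s^2 + 108*s + 189*w^3 + w^2*(120*s + 405) + w*(7*s^2 + 156*s - 513) - 81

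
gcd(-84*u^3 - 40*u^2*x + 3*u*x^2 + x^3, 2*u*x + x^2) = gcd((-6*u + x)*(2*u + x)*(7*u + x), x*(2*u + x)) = 2*u + x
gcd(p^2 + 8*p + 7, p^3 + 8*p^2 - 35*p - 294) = p + 7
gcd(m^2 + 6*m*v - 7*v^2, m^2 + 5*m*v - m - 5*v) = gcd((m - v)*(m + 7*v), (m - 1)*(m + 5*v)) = 1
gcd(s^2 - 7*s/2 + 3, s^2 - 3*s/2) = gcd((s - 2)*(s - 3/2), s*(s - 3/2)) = s - 3/2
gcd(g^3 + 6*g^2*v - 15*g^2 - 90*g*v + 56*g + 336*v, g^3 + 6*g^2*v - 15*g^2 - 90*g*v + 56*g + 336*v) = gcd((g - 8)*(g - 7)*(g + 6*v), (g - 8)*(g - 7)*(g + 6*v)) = g^3 + 6*g^2*v - 15*g^2 - 90*g*v + 56*g + 336*v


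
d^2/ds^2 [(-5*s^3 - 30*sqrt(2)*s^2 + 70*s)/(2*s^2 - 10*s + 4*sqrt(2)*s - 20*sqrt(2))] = 25*(-4*sqrt(2)*s^3 + s^3 - 48*s^2 - 30*sqrt(2)*s^2 - 120*s + 84*sqrt(2)*s - 380*sqrt(2) + 112)/(s^6 - 15*s^5 + 6*sqrt(2)*s^5 - 90*sqrt(2)*s^4 + 99*s^4 - 485*s^3 + 466*sqrt(2)*s^3 - 990*sqrt(2)*s^2 + 1800*s^2 - 3000*s + 1200*sqrt(2)*s - 2000*sqrt(2))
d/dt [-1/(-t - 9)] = -1/(t + 9)^2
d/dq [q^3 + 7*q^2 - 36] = q*(3*q + 14)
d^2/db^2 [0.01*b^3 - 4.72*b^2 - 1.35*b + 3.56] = 0.06*b - 9.44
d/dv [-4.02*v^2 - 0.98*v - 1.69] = -8.04*v - 0.98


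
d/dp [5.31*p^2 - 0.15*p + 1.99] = 10.62*p - 0.15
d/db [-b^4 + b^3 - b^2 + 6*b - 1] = -4*b^3 + 3*b^2 - 2*b + 6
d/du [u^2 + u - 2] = 2*u + 1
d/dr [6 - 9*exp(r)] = -9*exp(r)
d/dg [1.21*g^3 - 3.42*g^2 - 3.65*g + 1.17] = 3.63*g^2 - 6.84*g - 3.65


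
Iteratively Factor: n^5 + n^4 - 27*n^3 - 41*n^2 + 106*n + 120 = (n + 1)*(n^4 - 27*n^2 - 14*n + 120) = (n - 5)*(n + 1)*(n^3 + 5*n^2 - 2*n - 24) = (n - 5)*(n + 1)*(n + 4)*(n^2 + n - 6) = (n - 5)*(n + 1)*(n + 3)*(n + 4)*(n - 2)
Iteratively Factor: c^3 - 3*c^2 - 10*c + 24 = (c + 3)*(c^2 - 6*c + 8) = (c - 4)*(c + 3)*(c - 2)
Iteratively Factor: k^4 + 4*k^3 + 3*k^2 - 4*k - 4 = (k + 1)*(k^3 + 3*k^2 - 4) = (k - 1)*(k + 1)*(k^2 + 4*k + 4) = (k - 1)*(k + 1)*(k + 2)*(k + 2)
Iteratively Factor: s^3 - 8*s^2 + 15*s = (s - 5)*(s^2 - 3*s) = (s - 5)*(s - 3)*(s)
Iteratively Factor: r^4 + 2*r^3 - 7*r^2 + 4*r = (r)*(r^3 + 2*r^2 - 7*r + 4) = r*(r - 1)*(r^2 + 3*r - 4) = r*(r - 1)^2*(r + 4)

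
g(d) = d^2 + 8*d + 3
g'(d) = 2*d + 8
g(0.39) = 6.27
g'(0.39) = 8.78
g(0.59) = 8.07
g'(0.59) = 9.18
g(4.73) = 63.21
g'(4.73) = 17.46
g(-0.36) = 0.25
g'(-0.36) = 7.28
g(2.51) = 29.38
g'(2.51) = 13.02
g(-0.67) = -1.91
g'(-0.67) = 6.66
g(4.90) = 66.21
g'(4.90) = 17.80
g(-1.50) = -6.75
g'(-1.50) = 5.00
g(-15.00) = 108.00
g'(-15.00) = -22.00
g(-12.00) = 51.00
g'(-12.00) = -16.00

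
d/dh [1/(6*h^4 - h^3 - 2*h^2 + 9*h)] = (-24*h^3 + 3*h^2 + 4*h - 9)/(h^2*(6*h^3 - h^2 - 2*h + 9)^2)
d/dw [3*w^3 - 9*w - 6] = 9*w^2 - 9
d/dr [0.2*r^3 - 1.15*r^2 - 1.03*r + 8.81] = 0.6*r^2 - 2.3*r - 1.03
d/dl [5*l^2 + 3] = 10*l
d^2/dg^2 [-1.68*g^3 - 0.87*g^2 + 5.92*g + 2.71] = -10.08*g - 1.74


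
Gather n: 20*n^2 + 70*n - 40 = 20*n^2 + 70*n - 40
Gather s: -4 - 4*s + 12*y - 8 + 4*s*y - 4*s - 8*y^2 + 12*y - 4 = s*(4*y - 8) - 8*y^2 + 24*y - 16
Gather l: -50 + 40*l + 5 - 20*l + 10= 20*l - 35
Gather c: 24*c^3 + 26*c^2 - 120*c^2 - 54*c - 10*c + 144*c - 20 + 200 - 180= 24*c^3 - 94*c^2 + 80*c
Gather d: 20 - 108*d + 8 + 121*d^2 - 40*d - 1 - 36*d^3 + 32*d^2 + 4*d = -36*d^3 + 153*d^2 - 144*d + 27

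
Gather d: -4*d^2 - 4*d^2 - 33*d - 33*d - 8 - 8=-8*d^2 - 66*d - 16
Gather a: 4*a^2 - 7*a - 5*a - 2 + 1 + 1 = 4*a^2 - 12*a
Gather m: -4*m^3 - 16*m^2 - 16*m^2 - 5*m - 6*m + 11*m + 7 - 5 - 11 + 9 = -4*m^3 - 32*m^2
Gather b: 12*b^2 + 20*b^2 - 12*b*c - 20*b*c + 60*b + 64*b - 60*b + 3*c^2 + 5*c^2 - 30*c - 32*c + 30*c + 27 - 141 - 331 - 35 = 32*b^2 + b*(64 - 32*c) + 8*c^2 - 32*c - 480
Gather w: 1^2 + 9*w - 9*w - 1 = 0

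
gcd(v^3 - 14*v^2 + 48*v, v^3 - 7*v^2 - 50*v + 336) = v^2 - 14*v + 48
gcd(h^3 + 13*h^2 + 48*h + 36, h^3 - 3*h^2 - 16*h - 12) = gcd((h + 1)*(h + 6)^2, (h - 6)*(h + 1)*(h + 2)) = h + 1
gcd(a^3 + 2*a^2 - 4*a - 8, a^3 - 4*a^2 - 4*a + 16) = a^2 - 4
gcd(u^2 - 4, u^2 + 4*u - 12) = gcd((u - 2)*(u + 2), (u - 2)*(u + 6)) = u - 2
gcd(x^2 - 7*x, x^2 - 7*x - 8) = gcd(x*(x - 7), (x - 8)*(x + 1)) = 1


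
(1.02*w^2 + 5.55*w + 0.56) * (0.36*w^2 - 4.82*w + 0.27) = 0.3672*w^4 - 2.9184*w^3 - 26.274*w^2 - 1.2007*w + 0.1512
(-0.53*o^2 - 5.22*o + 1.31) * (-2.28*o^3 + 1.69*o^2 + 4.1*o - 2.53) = 1.2084*o^5 + 11.0059*o^4 - 13.9816*o^3 - 17.8472*o^2 + 18.5776*o - 3.3143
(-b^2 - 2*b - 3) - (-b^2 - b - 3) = -b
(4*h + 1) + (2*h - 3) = 6*h - 2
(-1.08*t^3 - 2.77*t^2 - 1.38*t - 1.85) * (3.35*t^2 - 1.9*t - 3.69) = -3.618*t^5 - 7.2275*t^4 + 4.6252*t^3 + 6.6458*t^2 + 8.6072*t + 6.8265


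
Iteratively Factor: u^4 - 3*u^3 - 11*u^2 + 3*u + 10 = (u - 1)*(u^3 - 2*u^2 - 13*u - 10) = (u - 5)*(u - 1)*(u^2 + 3*u + 2) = (u - 5)*(u - 1)*(u + 1)*(u + 2)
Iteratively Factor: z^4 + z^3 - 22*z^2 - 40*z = (z + 4)*(z^3 - 3*z^2 - 10*z) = (z + 2)*(z + 4)*(z^2 - 5*z) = z*(z + 2)*(z + 4)*(z - 5)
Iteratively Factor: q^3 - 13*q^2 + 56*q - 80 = (q - 4)*(q^2 - 9*q + 20) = (q - 4)^2*(q - 5)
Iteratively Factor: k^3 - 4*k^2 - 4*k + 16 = (k - 2)*(k^2 - 2*k - 8) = (k - 4)*(k - 2)*(k + 2)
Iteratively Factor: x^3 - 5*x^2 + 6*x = (x - 2)*(x^2 - 3*x) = x*(x - 2)*(x - 3)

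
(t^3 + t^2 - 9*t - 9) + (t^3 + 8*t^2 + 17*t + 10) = 2*t^3 + 9*t^2 + 8*t + 1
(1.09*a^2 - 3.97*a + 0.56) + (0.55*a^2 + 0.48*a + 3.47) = 1.64*a^2 - 3.49*a + 4.03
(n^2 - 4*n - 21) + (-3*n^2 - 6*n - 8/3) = -2*n^2 - 10*n - 71/3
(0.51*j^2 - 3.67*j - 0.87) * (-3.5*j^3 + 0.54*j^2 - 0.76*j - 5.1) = -1.785*j^5 + 13.1204*j^4 + 0.6756*j^3 - 0.2816*j^2 + 19.3782*j + 4.437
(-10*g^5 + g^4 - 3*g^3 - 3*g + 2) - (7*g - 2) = -10*g^5 + g^4 - 3*g^3 - 10*g + 4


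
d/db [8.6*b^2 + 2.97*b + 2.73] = 17.2*b + 2.97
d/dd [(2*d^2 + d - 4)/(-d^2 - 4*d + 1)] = (-7*d^2 - 4*d - 15)/(d^4 + 8*d^3 + 14*d^2 - 8*d + 1)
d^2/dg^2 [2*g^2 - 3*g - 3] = 4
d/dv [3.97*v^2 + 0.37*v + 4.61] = 7.94*v + 0.37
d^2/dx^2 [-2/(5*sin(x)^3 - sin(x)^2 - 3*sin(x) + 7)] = 2*(225*sin(x)^6 - 55*sin(x)^5 - 326*sin(x)^4 - 226*sin(x)^3 + 121*sin(x)^2 + 213*sin(x) - 32)/(5*sin(x)^3 - sin(x)^2 - 3*sin(x) + 7)^3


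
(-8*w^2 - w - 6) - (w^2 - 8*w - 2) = -9*w^2 + 7*w - 4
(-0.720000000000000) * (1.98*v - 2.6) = 1.872 - 1.4256*v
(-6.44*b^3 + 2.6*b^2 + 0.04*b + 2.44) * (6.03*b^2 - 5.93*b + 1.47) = -38.8332*b^5 + 53.8672*b^4 - 24.6436*b^3 + 18.298*b^2 - 14.4104*b + 3.5868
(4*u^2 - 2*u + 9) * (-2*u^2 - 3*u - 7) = -8*u^4 - 8*u^3 - 40*u^2 - 13*u - 63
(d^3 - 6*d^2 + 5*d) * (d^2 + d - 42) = d^5 - 5*d^4 - 43*d^3 + 257*d^2 - 210*d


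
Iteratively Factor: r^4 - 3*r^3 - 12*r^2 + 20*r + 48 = (r - 3)*(r^3 - 12*r - 16) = (r - 3)*(r + 2)*(r^2 - 2*r - 8) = (r - 3)*(r + 2)^2*(r - 4)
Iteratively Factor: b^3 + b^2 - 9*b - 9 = (b + 1)*(b^2 - 9) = (b + 1)*(b + 3)*(b - 3)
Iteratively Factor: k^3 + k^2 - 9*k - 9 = (k - 3)*(k^2 + 4*k + 3) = (k - 3)*(k + 3)*(k + 1)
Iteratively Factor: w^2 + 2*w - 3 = (w + 3)*(w - 1)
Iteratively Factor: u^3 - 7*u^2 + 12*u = (u - 4)*(u^2 - 3*u) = u*(u - 4)*(u - 3)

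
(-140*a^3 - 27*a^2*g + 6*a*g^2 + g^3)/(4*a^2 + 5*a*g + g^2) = (-35*a^2 + 2*a*g + g^2)/(a + g)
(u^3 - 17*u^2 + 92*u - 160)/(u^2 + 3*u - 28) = (u^2 - 13*u + 40)/(u + 7)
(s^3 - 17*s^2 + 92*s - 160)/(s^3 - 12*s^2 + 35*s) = (s^2 - 12*s + 32)/(s*(s - 7))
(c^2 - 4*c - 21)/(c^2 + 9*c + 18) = (c - 7)/(c + 6)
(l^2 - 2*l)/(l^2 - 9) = l*(l - 2)/(l^2 - 9)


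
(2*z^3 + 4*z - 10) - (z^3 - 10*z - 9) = z^3 + 14*z - 1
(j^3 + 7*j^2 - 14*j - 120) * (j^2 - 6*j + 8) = j^5 + j^4 - 48*j^3 + 20*j^2 + 608*j - 960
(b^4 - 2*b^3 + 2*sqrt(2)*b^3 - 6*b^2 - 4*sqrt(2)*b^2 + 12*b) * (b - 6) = b^5 - 8*b^4 + 2*sqrt(2)*b^4 - 16*sqrt(2)*b^3 + 6*b^3 + 24*sqrt(2)*b^2 + 48*b^2 - 72*b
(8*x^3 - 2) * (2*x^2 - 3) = 16*x^5 - 24*x^3 - 4*x^2 + 6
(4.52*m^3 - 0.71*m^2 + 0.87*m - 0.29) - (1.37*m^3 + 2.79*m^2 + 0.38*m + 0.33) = 3.15*m^3 - 3.5*m^2 + 0.49*m - 0.62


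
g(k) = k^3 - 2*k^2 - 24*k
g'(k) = 3*k^2 - 4*k - 24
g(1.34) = -33.35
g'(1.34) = -23.97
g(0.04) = -0.96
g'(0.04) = -24.16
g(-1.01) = 21.17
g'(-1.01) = -16.90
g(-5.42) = -87.89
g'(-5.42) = 85.81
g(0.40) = -9.86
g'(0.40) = -25.12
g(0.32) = -7.85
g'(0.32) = -24.97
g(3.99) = -64.08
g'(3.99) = 7.80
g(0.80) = -19.97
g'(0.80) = -25.28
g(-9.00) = -675.00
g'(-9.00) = 255.00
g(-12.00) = -1728.00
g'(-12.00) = 456.00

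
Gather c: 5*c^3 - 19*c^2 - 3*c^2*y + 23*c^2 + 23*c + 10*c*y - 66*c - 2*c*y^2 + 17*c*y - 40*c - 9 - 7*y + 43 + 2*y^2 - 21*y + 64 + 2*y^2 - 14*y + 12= 5*c^3 + c^2*(4 - 3*y) + c*(-2*y^2 + 27*y - 83) + 4*y^2 - 42*y + 110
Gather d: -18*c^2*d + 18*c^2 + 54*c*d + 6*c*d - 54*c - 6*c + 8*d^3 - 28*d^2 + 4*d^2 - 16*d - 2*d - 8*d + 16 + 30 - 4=18*c^2 - 60*c + 8*d^3 - 24*d^2 + d*(-18*c^2 + 60*c - 26) + 42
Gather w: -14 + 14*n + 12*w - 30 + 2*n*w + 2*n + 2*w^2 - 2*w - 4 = 16*n + 2*w^2 + w*(2*n + 10) - 48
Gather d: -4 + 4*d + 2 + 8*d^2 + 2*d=8*d^2 + 6*d - 2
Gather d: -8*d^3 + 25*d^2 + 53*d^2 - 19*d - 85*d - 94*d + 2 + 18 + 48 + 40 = -8*d^3 + 78*d^2 - 198*d + 108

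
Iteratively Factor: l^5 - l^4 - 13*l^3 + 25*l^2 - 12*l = (l)*(l^4 - l^3 - 13*l^2 + 25*l - 12) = l*(l + 4)*(l^3 - 5*l^2 + 7*l - 3) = l*(l - 1)*(l + 4)*(l^2 - 4*l + 3) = l*(l - 1)^2*(l + 4)*(l - 3)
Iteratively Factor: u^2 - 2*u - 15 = (u + 3)*(u - 5)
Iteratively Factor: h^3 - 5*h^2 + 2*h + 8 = (h - 2)*(h^2 - 3*h - 4) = (h - 2)*(h + 1)*(h - 4)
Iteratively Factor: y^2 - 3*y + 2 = (y - 2)*(y - 1)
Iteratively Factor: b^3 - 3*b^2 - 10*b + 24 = (b - 2)*(b^2 - b - 12) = (b - 4)*(b - 2)*(b + 3)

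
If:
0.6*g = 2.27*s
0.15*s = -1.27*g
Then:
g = 0.00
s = 0.00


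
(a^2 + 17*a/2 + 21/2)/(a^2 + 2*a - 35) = (a + 3/2)/(a - 5)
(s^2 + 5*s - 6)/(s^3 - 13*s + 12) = (s + 6)/(s^2 + s - 12)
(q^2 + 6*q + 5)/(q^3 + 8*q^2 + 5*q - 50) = (q + 1)/(q^2 + 3*q - 10)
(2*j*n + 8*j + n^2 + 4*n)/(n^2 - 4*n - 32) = (2*j + n)/(n - 8)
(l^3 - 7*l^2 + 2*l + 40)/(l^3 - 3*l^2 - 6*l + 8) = (l - 5)/(l - 1)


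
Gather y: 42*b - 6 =42*b - 6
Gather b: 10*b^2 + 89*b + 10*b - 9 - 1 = 10*b^2 + 99*b - 10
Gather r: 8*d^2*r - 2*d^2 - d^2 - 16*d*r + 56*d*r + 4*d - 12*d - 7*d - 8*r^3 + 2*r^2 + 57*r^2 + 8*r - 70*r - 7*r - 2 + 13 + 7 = -3*d^2 - 15*d - 8*r^3 + 59*r^2 + r*(8*d^2 + 40*d - 69) + 18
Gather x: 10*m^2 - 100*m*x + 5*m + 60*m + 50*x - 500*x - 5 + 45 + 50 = 10*m^2 + 65*m + x*(-100*m - 450) + 90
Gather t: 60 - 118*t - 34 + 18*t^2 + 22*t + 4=18*t^2 - 96*t + 30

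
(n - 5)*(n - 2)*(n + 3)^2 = n^4 - n^3 - 23*n^2 - 3*n + 90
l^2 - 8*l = l*(l - 8)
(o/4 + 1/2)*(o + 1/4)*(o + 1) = o^3/4 + 13*o^2/16 + 11*o/16 + 1/8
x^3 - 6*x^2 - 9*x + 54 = (x - 6)*(x - 3)*(x + 3)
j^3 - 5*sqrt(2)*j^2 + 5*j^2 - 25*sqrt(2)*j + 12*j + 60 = (j + 5)*(j - 3*sqrt(2))*(j - 2*sqrt(2))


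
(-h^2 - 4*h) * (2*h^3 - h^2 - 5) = -2*h^5 - 7*h^4 + 4*h^3 + 5*h^2 + 20*h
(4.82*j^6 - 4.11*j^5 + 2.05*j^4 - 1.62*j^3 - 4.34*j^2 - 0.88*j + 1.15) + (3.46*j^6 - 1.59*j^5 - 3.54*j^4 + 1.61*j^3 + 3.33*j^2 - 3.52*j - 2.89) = 8.28*j^6 - 5.7*j^5 - 1.49*j^4 - 0.01*j^3 - 1.01*j^2 - 4.4*j - 1.74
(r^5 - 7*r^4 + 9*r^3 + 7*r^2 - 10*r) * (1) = r^5 - 7*r^4 + 9*r^3 + 7*r^2 - 10*r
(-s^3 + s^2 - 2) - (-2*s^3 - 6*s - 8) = s^3 + s^2 + 6*s + 6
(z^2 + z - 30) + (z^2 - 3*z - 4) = 2*z^2 - 2*z - 34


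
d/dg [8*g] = 8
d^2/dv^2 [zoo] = 0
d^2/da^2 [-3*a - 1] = 0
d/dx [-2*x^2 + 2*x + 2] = 2 - 4*x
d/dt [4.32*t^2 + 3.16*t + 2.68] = 8.64*t + 3.16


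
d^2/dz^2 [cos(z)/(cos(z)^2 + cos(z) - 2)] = (2*(2*cos(z) + 1)^2*sin(z)^2*cos(z) - (cos(z)^2 + cos(z) - 2)^2*cos(z) + (cos(z)^2 + cos(z) - 2)*(3*cos(2*z) + 4*cos(3*z) - 1)/2)/(cos(z)^2 + cos(z) - 2)^3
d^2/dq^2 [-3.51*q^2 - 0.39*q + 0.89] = -7.02000000000000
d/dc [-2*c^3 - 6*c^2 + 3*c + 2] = -6*c^2 - 12*c + 3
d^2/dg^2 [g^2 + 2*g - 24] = 2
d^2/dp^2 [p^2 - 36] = 2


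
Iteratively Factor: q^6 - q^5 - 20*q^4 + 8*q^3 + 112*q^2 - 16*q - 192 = (q + 2)*(q^5 - 3*q^4 - 14*q^3 + 36*q^2 + 40*q - 96) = (q + 2)*(q + 3)*(q^4 - 6*q^3 + 4*q^2 + 24*q - 32) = (q + 2)^2*(q + 3)*(q^3 - 8*q^2 + 20*q - 16) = (q - 4)*(q + 2)^2*(q + 3)*(q^2 - 4*q + 4) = (q - 4)*(q - 2)*(q + 2)^2*(q + 3)*(q - 2)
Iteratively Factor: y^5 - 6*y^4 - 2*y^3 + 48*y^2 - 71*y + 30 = (y - 1)*(y^4 - 5*y^3 - 7*y^2 + 41*y - 30) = (y - 1)*(y + 3)*(y^3 - 8*y^2 + 17*y - 10) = (y - 5)*(y - 1)*(y + 3)*(y^2 - 3*y + 2) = (y - 5)*(y - 2)*(y - 1)*(y + 3)*(y - 1)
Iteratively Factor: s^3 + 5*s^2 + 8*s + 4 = (s + 2)*(s^2 + 3*s + 2) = (s + 1)*(s + 2)*(s + 2)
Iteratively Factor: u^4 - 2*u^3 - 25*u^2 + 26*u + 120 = (u + 4)*(u^3 - 6*u^2 - u + 30) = (u - 5)*(u + 4)*(u^2 - u - 6) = (u - 5)*(u - 3)*(u + 4)*(u + 2)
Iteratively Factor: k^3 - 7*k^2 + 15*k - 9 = (k - 3)*(k^2 - 4*k + 3) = (k - 3)*(k - 1)*(k - 3)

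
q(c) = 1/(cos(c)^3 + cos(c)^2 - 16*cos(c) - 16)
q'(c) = (3*sin(c)*cos(c)^2 + 2*sin(c)*cos(c) - 16*sin(c))/(cos(c)^3 + cos(c)^2 - 16*cos(c) - 16)^2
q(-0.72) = -0.04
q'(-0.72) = 0.01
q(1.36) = -0.05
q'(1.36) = -0.04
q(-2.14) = -0.14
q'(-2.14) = 0.26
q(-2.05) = -0.12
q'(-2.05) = 0.20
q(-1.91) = -0.09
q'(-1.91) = 0.14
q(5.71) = -0.04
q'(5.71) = 0.01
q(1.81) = -0.08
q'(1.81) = -0.11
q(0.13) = -0.03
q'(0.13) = -0.00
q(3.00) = -6.65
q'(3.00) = -93.94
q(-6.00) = -0.03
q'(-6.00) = 0.00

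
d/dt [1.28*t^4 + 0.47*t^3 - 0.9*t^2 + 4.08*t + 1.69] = 5.12*t^3 + 1.41*t^2 - 1.8*t + 4.08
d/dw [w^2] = 2*w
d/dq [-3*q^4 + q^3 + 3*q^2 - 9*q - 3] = -12*q^3 + 3*q^2 + 6*q - 9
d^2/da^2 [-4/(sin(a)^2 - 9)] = 8*(2*sin(a)^4 + 15*sin(a)^2 - 9)/(sin(a)^2 - 9)^3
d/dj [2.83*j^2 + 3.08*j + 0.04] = 5.66*j + 3.08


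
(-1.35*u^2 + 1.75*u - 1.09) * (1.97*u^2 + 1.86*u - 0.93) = -2.6595*u^4 + 0.9365*u^3 + 2.3632*u^2 - 3.6549*u + 1.0137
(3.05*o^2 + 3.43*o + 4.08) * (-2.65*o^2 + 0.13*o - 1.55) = -8.0825*o^4 - 8.693*o^3 - 15.0936*o^2 - 4.7861*o - 6.324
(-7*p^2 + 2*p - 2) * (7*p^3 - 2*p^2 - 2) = -49*p^5 + 28*p^4 - 18*p^3 + 18*p^2 - 4*p + 4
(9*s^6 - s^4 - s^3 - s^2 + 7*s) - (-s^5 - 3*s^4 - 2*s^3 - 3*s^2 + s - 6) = 9*s^6 + s^5 + 2*s^4 + s^3 + 2*s^2 + 6*s + 6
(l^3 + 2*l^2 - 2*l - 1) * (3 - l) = -l^4 + l^3 + 8*l^2 - 5*l - 3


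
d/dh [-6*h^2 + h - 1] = 1 - 12*h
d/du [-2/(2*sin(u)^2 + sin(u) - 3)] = 2*(4*sin(u) + 1)*cos(u)/(sin(u) - cos(2*u) - 2)^2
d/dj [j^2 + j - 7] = 2*j + 1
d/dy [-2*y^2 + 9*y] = 9 - 4*y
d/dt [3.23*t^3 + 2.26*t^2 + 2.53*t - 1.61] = 9.69*t^2 + 4.52*t + 2.53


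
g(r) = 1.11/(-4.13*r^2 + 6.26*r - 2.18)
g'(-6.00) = -0.00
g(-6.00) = -0.01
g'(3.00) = 0.05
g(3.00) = -0.05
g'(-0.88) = -0.13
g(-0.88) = -0.10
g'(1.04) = 138.61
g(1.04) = -8.13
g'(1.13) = 23.65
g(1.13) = -2.92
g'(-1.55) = -0.04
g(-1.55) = -0.05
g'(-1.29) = -0.06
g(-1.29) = -0.06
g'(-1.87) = -0.03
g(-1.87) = -0.04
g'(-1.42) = -0.05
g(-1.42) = -0.06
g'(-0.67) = -0.19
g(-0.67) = -0.13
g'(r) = 1.11*(8.26*r - 6.26)/(-4.13*r^2 + 6.26*r - 2.18)^2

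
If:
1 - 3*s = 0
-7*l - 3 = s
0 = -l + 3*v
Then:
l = -10/21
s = 1/3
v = -10/63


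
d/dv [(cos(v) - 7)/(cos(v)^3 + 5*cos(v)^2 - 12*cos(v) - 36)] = (-137*cos(v)/2 - 8*cos(2*v) + cos(3*v)/2 + 112)*sin(v)/(cos(v)^3 + 5*cos(v)^2 - 12*cos(v) - 36)^2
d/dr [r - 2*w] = 1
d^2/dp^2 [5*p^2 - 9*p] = 10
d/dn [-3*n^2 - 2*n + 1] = -6*n - 2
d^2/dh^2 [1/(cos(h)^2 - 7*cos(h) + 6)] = (-4*sin(h)^4 + 27*sin(h)^2 - 273*cos(h)/4 + 21*cos(3*h)/4 + 63)/((cos(h) - 6)^3*(cos(h) - 1)^3)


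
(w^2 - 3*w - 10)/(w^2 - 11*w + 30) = (w + 2)/(w - 6)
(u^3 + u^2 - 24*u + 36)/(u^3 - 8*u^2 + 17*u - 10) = (u^2 + 3*u - 18)/(u^2 - 6*u + 5)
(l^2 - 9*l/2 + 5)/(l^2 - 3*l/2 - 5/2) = (l - 2)/(l + 1)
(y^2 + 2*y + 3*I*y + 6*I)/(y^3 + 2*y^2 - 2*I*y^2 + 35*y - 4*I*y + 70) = (y + 3*I)/(y^2 - 2*I*y + 35)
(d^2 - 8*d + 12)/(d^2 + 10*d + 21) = (d^2 - 8*d + 12)/(d^2 + 10*d + 21)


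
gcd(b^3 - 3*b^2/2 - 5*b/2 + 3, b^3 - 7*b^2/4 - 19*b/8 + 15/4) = b^2 - b/2 - 3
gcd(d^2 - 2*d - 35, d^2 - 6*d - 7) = d - 7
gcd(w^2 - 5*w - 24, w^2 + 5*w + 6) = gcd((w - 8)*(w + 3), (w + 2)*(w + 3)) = w + 3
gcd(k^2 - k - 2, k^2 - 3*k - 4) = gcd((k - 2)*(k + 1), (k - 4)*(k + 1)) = k + 1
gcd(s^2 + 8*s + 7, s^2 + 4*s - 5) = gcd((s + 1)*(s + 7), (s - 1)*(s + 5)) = 1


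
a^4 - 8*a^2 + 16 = (a - 2)^2*(a + 2)^2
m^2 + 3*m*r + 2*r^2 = (m + r)*(m + 2*r)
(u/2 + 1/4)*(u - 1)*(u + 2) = u^3/2 + 3*u^2/4 - 3*u/4 - 1/2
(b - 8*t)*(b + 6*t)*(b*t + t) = b^3*t - 2*b^2*t^2 + b^2*t - 48*b*t^3 - 2*b*t^2 - 48*t^3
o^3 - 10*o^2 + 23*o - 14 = (o - 7)*(o - 2)*(o - 1)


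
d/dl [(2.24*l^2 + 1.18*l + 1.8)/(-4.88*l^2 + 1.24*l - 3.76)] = (8.536*l^2 + 0.723200000000002*l - 6.6688)/(23.8144*l^4 - 12.1024*l^3 + 38.2352*l^2 - 9.3248*l + 14.1376)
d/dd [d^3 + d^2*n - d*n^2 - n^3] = 3*d^2 + 2*d*n - n^2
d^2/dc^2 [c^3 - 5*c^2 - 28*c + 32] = 6*c - 10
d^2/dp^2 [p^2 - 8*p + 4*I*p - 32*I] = 2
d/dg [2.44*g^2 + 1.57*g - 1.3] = 4.88*g + 1.57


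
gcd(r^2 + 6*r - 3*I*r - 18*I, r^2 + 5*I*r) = 1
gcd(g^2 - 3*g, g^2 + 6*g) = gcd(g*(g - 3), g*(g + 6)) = g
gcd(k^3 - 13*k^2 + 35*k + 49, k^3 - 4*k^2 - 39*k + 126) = k - 7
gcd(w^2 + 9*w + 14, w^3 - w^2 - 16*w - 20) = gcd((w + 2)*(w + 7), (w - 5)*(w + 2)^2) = w + 2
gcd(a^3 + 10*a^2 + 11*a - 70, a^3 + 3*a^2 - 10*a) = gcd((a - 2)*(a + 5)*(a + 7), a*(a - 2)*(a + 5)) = a^2 + 3*a - 10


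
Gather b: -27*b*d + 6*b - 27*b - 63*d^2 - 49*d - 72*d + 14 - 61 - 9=b*(-27*d - 21) - 63*d^2 - 121*d - 56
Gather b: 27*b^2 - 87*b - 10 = 27*b^2 - 87*b - 10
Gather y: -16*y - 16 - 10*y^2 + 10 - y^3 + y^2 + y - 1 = -y^3 - 9*y^2 - 15*y - 7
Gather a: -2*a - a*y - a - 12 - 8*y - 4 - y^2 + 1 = a*(-y - 3) - y^2 - 8*y - 15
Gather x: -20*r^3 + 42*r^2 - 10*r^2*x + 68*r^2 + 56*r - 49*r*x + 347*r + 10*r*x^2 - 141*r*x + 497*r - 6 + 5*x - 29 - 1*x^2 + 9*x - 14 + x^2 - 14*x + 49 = -20*r^3 + 110*r^2 + 10*r*x^2 + 900*r + x*(-10*r^2 - 190*r)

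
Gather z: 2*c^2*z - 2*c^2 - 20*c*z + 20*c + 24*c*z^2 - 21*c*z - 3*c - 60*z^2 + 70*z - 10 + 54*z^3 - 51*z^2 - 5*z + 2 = -2*c^2 + 17*c + 54*z^3 + z^2*(24*c - 111) + z*(2*c^2 - 41*c + 65) - 8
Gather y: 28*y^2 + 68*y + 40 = 28*y^2 + 68*y + 40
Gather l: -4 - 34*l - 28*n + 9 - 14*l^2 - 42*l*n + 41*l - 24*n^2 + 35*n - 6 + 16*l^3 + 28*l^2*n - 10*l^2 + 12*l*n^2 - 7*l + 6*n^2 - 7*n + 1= 16*l^3 + l^2*(28*n - 24) + l*(12*n^2 - 42*n) - 18*n^2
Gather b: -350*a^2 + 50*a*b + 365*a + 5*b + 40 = -350*a^2 + 365*a + b*(50*a + 5) + 40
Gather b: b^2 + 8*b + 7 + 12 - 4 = b^2 + 8*b + 15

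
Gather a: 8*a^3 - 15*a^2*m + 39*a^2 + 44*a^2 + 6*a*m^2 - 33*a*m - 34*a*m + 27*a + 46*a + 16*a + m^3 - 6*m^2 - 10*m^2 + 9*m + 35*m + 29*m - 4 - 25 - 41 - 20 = 8*a^3 + a^2*(83 - 15*m) + a*(6*m^2 - 67*m + 89) + m^3 - 16*m^2 + 73*m - 90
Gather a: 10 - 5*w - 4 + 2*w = 6 - 3*w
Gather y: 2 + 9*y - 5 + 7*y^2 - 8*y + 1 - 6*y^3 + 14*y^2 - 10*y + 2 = -6*y^3 + 21*y^2 - 9*y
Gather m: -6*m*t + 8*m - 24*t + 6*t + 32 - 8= m*(8 - 6*t) - 18*t + 24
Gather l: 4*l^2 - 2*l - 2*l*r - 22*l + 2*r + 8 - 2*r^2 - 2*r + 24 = 4*l^2 + l*(-2*r - 24) - 2*r^2 + 32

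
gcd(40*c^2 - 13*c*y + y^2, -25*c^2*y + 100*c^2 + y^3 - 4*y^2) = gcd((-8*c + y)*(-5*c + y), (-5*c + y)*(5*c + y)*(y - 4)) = -5*c + y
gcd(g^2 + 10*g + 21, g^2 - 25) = 1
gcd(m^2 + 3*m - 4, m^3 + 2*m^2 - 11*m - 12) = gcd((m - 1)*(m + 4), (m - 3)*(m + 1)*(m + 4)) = m + 4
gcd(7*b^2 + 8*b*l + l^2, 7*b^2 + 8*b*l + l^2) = 7*b^2 + 8*b*l + l^2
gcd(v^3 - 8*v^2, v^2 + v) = v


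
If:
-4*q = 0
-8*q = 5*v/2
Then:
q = 0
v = 0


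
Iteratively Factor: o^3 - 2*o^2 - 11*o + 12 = (o + 3)*(o^2 - 5*o + 4) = (o - 4)*(o + 3)*(o - 1)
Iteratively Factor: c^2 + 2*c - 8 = (c - 2)*(c + 4)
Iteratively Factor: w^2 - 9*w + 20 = (w - 4)*(w - 5)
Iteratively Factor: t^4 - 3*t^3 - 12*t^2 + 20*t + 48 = (t - 4)*(t^3 + t^2 - 8*t - 12) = (t - 4)*(t + 2)*(t^2 - t - 6) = (t - 4)*(t - 3)*(t + 2)*(t + 2)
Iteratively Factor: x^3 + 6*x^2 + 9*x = (x + 3)*(x^2 + 3*x) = (x + 3)^2*(x)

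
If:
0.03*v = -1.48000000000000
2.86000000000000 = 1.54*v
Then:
No Solution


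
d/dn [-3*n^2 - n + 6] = -6*n - 1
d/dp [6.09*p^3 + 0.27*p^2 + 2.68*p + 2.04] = 18.27*p^2 + 0.54*p + 2.68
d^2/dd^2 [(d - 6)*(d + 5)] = 2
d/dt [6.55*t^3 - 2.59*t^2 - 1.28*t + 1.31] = 19.65*t^2 - 5.18*t - 1.28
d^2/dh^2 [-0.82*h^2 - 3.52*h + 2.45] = -1.64000000000000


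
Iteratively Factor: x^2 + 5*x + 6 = (x + 2)*(x + 3)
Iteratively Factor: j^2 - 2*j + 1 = (j - 1)*(j - 1)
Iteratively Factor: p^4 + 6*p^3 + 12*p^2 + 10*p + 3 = (p + 1)*(p^3 + 5*p^2 + 7*p + 3) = (p + 1)^2*(p^2 + 4*p + 3) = (p + 1)^2*(p + 3)*(p + 1)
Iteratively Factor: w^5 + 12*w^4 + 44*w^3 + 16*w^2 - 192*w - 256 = (w + 2)*(w^4 + 10*w^3 + 24*w^2 - 32*w - 128) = (w + 2)*(w + 4)*(w^3 + 6*w^2 - 32) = (w - 2)*(w + 2)*(w + 4)*(w^2 + 8*w + 16) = (w - 2)*(w + 2)*(w + 4)^2*(w + 4)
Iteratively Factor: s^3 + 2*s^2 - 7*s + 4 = (s - 1)*(s^2 + 3*s - 4) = (s - 1)*(s + 4)*(s - 1)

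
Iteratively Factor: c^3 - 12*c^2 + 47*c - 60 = (c - 5)*(c^2 - 7*c + 12) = (c - 5)*(c - 4)*(c - 3)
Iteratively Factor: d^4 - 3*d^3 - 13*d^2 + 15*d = (d - 1)*(d^3 - 2*d^2 - 15*d) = (d - 1)*(d + 3)*(d^2 - 5*d) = (d - 5)*(d - 1)*(d + 3)*(d)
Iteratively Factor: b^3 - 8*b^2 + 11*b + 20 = (b - 5)*(b^2 - 3*b - 4) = (b - 5)*(b - 4)*(b + 1)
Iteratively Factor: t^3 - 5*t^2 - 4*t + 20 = (t + 2)*(t^2 - 7*t + 10) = (t - 5)*(t + 2)*(t - 2)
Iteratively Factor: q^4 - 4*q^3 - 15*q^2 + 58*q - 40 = (q + 4)*(q^3 - 8*q^2 + 17*q - 10) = (q - 1)*(q + 4)*(q^2 - 7*q + 10) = (q - 2)*(q - 1)*(q + 4)*(q - 5)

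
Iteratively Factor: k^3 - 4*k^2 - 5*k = (k - 5)*(k^2 + k) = (k - 5)*(k + 1)*(k)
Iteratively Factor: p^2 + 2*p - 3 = (p - 1)*(p + 3)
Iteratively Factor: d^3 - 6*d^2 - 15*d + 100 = (d - 5)*(d^2 - d - 20) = (d - 5)^2*(d + 4)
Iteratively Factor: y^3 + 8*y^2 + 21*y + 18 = (y + 3)*(y^2 + 5*y + 6) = (y + 2)*(y + 3)*(y + 3)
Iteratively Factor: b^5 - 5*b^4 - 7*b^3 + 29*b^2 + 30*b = (b)*(b^4 - 5*b^3 - 7*b^2 + 29*b + 30) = b*(b - 5)*(b^3 - 7*b - 6) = b*(b - 5)*(b + 1)*(b^2 - b - 6) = b*(b - 5)*(b + 1)*(b + 2)*(b - 3)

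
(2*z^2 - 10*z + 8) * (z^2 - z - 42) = 2*z^4 - 12*z^3 - 66*z^2 + 412*z - 336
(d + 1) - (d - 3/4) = 7/4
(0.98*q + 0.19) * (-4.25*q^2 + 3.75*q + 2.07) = -4.165*q^3 + 2.8675*q^2 + 2.7411*q + 0.3933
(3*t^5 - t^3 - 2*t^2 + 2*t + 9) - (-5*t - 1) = 3*t^5 - t^3 - 2*t^2 + 7*t + 10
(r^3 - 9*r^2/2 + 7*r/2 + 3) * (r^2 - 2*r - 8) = r^5 - 13*r^4/2 + 9*r^3/2 + 32*r^2 - 34*r - 24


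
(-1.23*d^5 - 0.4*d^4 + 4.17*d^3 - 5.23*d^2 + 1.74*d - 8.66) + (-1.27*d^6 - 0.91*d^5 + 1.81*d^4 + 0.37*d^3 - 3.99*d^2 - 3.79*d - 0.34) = -1.27*d^6 - 2.14*d^5 + 1.41*d^4 + 4.54*d^3 - 9.22*d^2 - 2.05*d - 9.0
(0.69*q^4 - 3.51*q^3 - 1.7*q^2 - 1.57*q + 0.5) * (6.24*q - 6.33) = 4.3056*q^5 - 26.2701*q^4 + 11.6103*q^3 + 0.964199999999998*q^2 + 13.0581*q - 3.165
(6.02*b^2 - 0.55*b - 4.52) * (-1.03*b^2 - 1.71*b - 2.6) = -6.2006*b^4 - 9.7277*b^3 - 10.0559*b^2 + 9.1592*b + 11.752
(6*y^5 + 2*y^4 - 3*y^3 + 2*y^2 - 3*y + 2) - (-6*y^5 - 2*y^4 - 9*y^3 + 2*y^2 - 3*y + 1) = 12*y^5 + 4*y^4 + 6*y^3 + 1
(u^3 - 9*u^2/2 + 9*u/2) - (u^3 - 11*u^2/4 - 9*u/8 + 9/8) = -7*u^2/4 + 45*u/8 - 9/8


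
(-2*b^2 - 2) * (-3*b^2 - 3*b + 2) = 6*b^4 + 6*b^3 + 2*b^2 + 6*b - 4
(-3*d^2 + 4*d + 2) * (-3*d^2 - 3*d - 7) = 9*d^4 - 3*d^3 + 3*d^2 - 34*d - 14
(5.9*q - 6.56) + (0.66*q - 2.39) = 6.56*q - 8.95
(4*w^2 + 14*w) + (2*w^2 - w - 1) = 6*w^2 + 13*w - 1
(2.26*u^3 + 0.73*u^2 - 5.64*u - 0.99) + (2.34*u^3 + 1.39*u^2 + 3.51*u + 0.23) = 4.6*u^3 + 2.12*u^2 - 2.13*u - 0.76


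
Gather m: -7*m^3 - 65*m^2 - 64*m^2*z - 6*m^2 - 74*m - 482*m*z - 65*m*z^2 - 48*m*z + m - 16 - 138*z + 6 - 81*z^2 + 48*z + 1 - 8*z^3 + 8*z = -7*m^3 + m^2*(-64*z - 71) + m*(-65*z^2 - 530*z - 73) - 8*z^3 - 81*z^2 - 82*z - 9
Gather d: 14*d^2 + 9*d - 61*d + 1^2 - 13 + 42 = 14*d^2 - 52*d + 30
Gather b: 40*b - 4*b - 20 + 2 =36*b - 18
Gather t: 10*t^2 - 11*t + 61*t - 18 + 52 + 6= 10*t^2 + 50*t + 40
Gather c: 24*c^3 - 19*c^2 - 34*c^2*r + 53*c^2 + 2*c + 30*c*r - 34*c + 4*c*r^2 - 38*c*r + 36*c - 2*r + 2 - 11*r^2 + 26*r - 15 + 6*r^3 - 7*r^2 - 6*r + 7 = 24*c^3 + c^2*(34 - 34*r) + c*(4*r^2 - 8*r + 4) + 6*r^3 - 18*r^2 + 18*r - 6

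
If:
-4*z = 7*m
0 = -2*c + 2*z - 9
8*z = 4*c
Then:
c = -9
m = 18/7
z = -9/2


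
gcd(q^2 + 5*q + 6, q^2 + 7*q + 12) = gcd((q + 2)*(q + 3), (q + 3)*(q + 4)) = q + 3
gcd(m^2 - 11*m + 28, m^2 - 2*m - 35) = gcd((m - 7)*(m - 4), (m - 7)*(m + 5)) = m - 7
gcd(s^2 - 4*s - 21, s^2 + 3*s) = s + 3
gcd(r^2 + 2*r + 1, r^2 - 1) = r + 1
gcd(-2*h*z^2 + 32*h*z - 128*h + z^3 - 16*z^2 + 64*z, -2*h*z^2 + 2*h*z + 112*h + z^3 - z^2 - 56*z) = -2*h*z + 16*h + z^2 - 8*z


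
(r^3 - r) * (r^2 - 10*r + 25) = r^5 - 10*r^4 + 24*r^3 + 10*r^2 - 25*r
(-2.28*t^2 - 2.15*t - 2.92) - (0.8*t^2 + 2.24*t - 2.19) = -3.08*t^2 - 4.39*t - 0.73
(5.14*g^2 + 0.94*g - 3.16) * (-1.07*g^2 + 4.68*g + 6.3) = -5.4998*g^4 + 23.0494*g^3 + 40.1624*g^2 - 8.8668*g - 19.908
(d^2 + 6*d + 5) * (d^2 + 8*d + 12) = d^4 + 14*d^3 + 65*d^2 + 112*d + 60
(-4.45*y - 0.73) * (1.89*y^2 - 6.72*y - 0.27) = -8.4105*y^3 + 28.5243*y^2 + 6.1071*y + 0.1971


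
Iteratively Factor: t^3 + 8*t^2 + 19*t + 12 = (t + 4)*(t^2 + 4*t + 3) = (t + 1)*(t + 4)*(t + 3)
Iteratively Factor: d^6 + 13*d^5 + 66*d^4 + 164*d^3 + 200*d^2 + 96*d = (d + 4)*(d^5 + 9*d^4 + 30*d^3 + 44*d^2 + 24*d) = (d + 2)*(d + 4)*(d^4 + 7*d^3 + 16*d^2 + 12*d) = d*(d + 2)*(d + 4)*(d^3 + 7*d^2 + 16*d + 12) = d*(d + 2)^2*(d + 4)*(d^2 + 5*d + 6) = d*(d + 2)^2*(d + 3)*(d + 4)*(d + 2)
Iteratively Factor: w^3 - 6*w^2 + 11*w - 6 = (w - 2)*(w^2 - 4*w + 3) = (w - 3)*(w - 2)*(w - 1)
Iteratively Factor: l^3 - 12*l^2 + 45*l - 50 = (l - 2)*(l^2 - 10*l + 25) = (l - 5)*(l - 2)*(l - 5)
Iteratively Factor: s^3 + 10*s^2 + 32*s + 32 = (s + 2)*(s^2 + 8*s + 16) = (s + 2)*(s + 4)*(s + 4)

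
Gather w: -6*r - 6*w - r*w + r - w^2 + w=-5*r - w^2 + w*(-r - 5)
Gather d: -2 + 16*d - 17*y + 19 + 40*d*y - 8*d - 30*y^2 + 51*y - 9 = d*(40*y + 8) - 30*y^2 + 34*y + 8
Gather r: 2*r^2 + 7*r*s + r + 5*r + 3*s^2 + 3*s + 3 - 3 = 2*r^2 + r*(7*s + 6) + 3*s^2 + 3*s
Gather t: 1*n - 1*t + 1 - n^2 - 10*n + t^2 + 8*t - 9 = -n^2 - 9*n + t^2 + 7*t - 8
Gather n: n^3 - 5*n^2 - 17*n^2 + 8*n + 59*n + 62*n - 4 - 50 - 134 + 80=n^3 - 22*n^2 + 129*n - 108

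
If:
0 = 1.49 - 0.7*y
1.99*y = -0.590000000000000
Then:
No Solution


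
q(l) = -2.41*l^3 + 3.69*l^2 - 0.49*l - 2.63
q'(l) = -7.23*l^2 + 7.38*l - 0.49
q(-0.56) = -0.78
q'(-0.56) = -6.89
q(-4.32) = 262.65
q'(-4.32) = -167.30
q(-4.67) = 325.59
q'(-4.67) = -192.63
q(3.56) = -66.34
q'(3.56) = -65.85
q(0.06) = -2.65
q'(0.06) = -0.07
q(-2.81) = 81.36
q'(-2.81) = -78.32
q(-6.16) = 703.73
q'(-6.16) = -320.30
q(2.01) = -8.28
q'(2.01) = -14.87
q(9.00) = -1465.04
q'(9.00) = -519.70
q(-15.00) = 8968.72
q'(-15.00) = -1737.94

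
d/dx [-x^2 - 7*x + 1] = -2*x - 7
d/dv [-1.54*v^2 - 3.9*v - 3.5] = -3.08*v - 3.9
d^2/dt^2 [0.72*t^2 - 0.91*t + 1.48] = 1.44000000000000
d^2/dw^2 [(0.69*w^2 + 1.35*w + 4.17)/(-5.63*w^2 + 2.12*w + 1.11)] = (-102.052758*w^3 - 818.92854*w^2 + 248.009382*w - 84.949116)/(178.453547*w^6 - 201.592284*w^5 - 29.640261*w^4 + 69.962968*w^3 + 5.843817*w^2 - 7.836156*w - 1.367631)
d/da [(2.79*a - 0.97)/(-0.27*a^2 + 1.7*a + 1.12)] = (0.7533*a^2 - 0.5238*a + 4.7738)/(0.0729*a^4 - 0.918*a^3 + 2.2852*a^2 + 3.808*a + 1.2544)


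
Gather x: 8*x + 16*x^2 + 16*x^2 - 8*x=32*x^2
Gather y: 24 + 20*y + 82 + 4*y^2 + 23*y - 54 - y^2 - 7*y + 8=3*y^2 + 36*y + 60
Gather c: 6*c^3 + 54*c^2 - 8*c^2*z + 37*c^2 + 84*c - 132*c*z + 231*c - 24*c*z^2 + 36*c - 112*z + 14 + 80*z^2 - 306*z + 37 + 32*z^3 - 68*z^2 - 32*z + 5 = 6*c^3 + c^2*(91 - 8*z) + c*(-24*z^2 - 132*z + 351) + 32*z^3 + 12*z^2 - 450*z + 56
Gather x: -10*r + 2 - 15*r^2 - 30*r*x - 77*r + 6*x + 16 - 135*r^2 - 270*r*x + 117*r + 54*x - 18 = -150*r^2 + 30*r + x*(60 - 300*r)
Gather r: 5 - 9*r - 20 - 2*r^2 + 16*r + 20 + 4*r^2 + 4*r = 2*r^2 + 11*r + 5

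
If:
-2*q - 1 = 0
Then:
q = -1/2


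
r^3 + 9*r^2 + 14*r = r*(r + 2)*(r + 7)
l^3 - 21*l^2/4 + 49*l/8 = l*(l - 7/2)*(l - 7/4)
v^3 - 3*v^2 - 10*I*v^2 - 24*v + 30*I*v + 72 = (v - 3)*(v - 6*I)*(v - 4*I)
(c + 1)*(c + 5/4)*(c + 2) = c^3 + 17*c^2/4 + 23*c/4 + 5/2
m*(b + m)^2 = b^2*m + 2*b*m^2 + m^3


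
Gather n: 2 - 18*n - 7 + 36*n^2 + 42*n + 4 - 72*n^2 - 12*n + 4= -36*n^2 + 12*n + 3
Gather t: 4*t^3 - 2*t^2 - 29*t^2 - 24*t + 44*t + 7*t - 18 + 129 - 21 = 4*t^3 - 31*t^2 + 27*t + 90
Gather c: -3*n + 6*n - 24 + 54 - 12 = 3*n + 18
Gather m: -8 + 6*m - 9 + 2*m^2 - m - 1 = 2*m^2 + 5*m - 18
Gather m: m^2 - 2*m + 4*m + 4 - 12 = m^2 + 2*m - 8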